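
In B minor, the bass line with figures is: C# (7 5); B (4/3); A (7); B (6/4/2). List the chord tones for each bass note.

C#, E, G, B | B, D, E, G | A, C#, E, G | B, C#, E, G

C# (7/5/3): C#, E, G, B.
B (6/4/3): B, D, E, G.
A (7/5/3): A, C#, E, G.
B (6/4/2): B, C#, E, G.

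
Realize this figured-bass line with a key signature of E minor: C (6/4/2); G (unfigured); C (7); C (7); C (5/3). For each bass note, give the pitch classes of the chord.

C, D, F#, A | G, B, D | C, E, G, B | C, E, G, B | C, E, G

C (6/4/2): C, D, F#, A.
G (5/3): G, B, D.
C (7/5/3): C, E, G, B.
C (7/5/3): C, E, G, B.
C (5/3): C, E, G.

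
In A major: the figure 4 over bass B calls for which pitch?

E

Counting 3 letter steps above B lands on E; in A major, that letter is E.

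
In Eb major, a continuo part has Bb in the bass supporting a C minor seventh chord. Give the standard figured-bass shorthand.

4/2

Bb is the seventh of C minor seventh, so the chord is in third inversion.
A seventh chord in third inversion is figured 6/4/2, conventionally abbreviated 4/2.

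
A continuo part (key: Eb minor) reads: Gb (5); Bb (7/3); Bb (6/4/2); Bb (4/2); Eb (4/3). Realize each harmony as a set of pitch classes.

Gb (5/3): Gb, Bb, Db.
Bb (7/5/3): Bb, Db, F, Ab.
Bb (6/4/2): Bb, Cb, Eb, Gb.
Bb (6/4/2): Bb, Cb, Eb, Gb.
Eb (6/4/3): Eb, Gb, Ab, Cb.

Gb, Bb, Db | Bb, Db, F, Ab | Bb, Cb, Eb, Gb | Bb, Cb, Eb, Gb | Eb, Gb, Ab, Cb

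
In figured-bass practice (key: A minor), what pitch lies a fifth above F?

Counting 4 letter steps above F lands on C; in A minor, that letter is C.

C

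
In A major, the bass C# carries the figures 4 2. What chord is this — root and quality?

D major seventh

The figures 4 2 indicate a seventh chord in third inversion.
In third inversion the root lies a second above the bass: a second above C# in A major is D.
The chord tones are C#, D, F#, A, giving D major seventh.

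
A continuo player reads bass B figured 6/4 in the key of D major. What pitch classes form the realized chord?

B, E, G

A fourth above B in this key is E.
A sixth above B in this key is G.
Together with the bass B, this spells E minor in second inversion.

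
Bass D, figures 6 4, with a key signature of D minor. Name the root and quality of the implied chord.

The figures 6 4 indicate a triad in second inversion.
In second inversion the root lies a fourth above the bass: a fourth above D in D minor is G.
The chord tones are D, G, Bb, giving G minor.

G minor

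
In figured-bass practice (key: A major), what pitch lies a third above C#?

E

Counting 2 letter steps above C# lands on E; in A major, that letter is E.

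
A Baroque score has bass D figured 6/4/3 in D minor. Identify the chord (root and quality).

The figures 6/4/3 indicate a seventh chord in second inversion.
In second inversion the root lies a fourth above the bass: a fourth above D in D minor is G.
The chord tones are D, F, G, Bb, giving G minor seventh.

G minor seventh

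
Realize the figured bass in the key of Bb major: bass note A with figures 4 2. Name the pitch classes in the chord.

The written figures 4 2 are shorthand for 6/4/2: the 6 is implied.
A second above A in this key is Bb.
A fourth above A in this key is D.
A sixth above A in this key is F.
Together with the bass A, this spells Bb major seventh in third inversion.

A, Bb, D, F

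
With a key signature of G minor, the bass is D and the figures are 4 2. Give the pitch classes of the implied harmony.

The written figures 4 2 are shorthand for 6/4/2: the 6 is implied.
A second above D in this key is Eb.
A fourth above D in this key is G.
A sixth above D in this key is Bb.
Together with the bass D, this spells Eb major seventh in third inversion.

D, Eb, G, Bb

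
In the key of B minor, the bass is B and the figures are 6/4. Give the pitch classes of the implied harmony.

A fourth above B in this key is E.
A sixth above B in this key is G.
Together with the bass B, this spells E minor in second inversion.

B, E, G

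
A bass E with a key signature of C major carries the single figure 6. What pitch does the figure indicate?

Counting 5 letter steps above E lands on C; in C major, that letter is C.

C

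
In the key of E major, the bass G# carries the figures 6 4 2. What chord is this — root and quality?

A major seventh

The figures 6 4 2 indicate a seventh chord in third inversion.
In third inversion the root lies a second above the bass: a second above G# in E major is A.
The chord tones are G#, A, C#, E, giving A major seventh.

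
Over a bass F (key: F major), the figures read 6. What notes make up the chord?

F, A, D

The written figures 6 are shorthand for 6/3: the 3 is implied.
A third above F in this key is A.
A sixth above F in this key is D.
Together with the bass F, this spells D minor in first inversion.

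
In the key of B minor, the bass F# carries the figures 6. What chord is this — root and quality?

The figures 6 indicate a triad in first inversion.
In first inversion the root lies a sixth above the bass: a sixth above F# in B minor is D.
The chord tones are F#, A, D, giving D major.

D major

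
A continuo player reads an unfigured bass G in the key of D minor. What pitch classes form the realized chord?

An unfigured bass implies 5/3.
A third above G in this key is Bb.
A fifth above G in this key is D.
Together with the bass G, this spells G minor in root position.

G, Bb, D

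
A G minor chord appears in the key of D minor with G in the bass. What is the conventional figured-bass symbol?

no figures

G is the root of G minor, so the chord is in root position.
A triad in root position is figured 5/3, conventionally abbreviated (no figures — root-position triad).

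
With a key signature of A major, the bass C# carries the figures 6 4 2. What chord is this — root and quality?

The figures 6 4 2 indicate a seventh chord in third inversion.
In third inversion the root lies a second above the bass: a second above C# in A major is D.
The chord tones are C#, D, F#, A, giving D major seventh.

D major seventh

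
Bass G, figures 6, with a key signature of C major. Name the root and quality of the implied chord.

E minor

The figures 6 indicate a triad in first inversion.
In first inversion the root lies a sixth above the bass: a sixth above G in C major is E.
The chord tones are G, B, E, giving E minor.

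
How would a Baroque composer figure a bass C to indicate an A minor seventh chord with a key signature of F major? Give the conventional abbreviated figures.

6/5

C is the third of A minor seventh, so the chord is in first inversion.
A seventh chord in first inversion is figured 6/5/3, conventionally abbreviated 6/5.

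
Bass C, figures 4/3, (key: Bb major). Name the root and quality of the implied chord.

F dominant seventh

The figures 4/3 indicate a seventh chord in second inversion.
In second inversion the root lies a fourth above the bass: a fourth above C in Bb major is F.
The chord tones are C, Eb, F, A, giving F dominant seventh.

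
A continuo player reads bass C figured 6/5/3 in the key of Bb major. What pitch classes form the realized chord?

C, Eb, G, A

A third above C in this key is Eb.
A fifth above C in this key is G.
A sixth above C in this key is A.
Together with the bass C, this spells A half-diminished seventh in first inversion.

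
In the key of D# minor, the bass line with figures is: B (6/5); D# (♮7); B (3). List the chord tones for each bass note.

B, D#, F#, G# | D#, F#, A#, C | B, D#, F#

B (6/5/3): B, D#, F#, G#.
D# (♮7/5/3): D#, F#, A#, C.
B (5/3): B, D#, F#.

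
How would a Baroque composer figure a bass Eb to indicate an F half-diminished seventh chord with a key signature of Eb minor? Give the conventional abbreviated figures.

Eb is the seventh of F half-diminished seventh, so the chord is in third inversion.
A seventh chord in third inversion is figured 6/4/2, conventionally abbreviated 4/2.

4/2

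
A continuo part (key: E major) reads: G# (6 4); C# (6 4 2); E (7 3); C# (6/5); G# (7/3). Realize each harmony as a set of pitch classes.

G# (6/4): G#, C#, E.
C# (6/4/2): C#, D#, F#, A.
E (7/5/3): E, G#, B, D#.
C# (6/5/3): C#, E, G#, A.
G# (7/5/3): G#, B, D#, F#.

G#, C#, E | C#, D#, F#, A | E, G#, B, D# | C#, E, G#, A | G#, B, D#, F#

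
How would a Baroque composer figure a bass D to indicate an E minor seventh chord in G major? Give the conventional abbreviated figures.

D is the seventh of E minor seventh, so the chord is in third inversion.
A seventh chord in third inversion is figured 6/4/2, conventionally abbreviated 4/2.

4/2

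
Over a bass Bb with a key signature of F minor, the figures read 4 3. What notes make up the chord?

The written figures 4 3 are shorthand for 6/4/3: the 6 is implied.
A third above Bb in this key is Db.
A fourth above Bb in this key is Eb.
A sixth above Bb in this key is G.
Together with the bass Bb, this spells Eb dominant seventh in second inversion.

Bb, Db, Eb, G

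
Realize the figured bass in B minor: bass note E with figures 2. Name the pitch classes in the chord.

E, F#, A, C#

The written figures 2 are shorthand for 6/4/2: the 6/4 are implied.
A second above E in this key is F#.
A fourth above E in this key is A.
A sixth above E in this key is C#.
Together with the bass E, this spells F# minor seventh in third inversion.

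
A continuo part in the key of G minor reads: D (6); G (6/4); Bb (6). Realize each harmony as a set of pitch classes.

D (6/3): D, F, Bb.
G (6/4): G, C, Eb.
Bb (6/3): Bb, D, G.

D, F, Bb | G, C, Eb | Bb, D, G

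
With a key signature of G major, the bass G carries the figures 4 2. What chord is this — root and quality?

A minor seventh

The figures 4 2 indicate a seventh chord in third inversion.
In third inversion the root lies a second above the bass: a second above G in G major is A.
The chord tones are G, A, C, E, giving A minor seventh.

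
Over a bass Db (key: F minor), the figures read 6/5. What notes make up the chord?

Db, F, Ab, Bb

The written figures 6/5 are shorthand for 6/5/3: the 3 is implied.
A third above Db in this key is F.
A fifth above Db in this key is Ab.
A sixth above Db in this key is Bb.
Together with the bass Db, this spells Bb minor seventh in first inversion.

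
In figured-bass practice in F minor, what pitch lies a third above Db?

F

Counting 2 letter steps above Db lands on F; in F minor, that letter is F.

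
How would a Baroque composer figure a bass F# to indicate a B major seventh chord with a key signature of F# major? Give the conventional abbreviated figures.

4/3

F# is the fifth of B major seventh, so the chord is in second inversion.
A seventh chord in second inversion is figured 6/4/3, conventionally abbreviated 4/3.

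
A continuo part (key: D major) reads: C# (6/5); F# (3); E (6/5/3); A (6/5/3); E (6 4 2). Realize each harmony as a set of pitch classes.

C#, E, G, A | F#, A, C# | E, G, B, C# | A, C#, E, F# | E, F#, A, C#

C# (6/5/3): C#, E, G, A.
F# (5/3): F#, A, C#.
E (6/5/3): E, G, B, C#.
A (6/5/3): A, C#, E, F#.
E (6/4/2): E, F#, A, C#.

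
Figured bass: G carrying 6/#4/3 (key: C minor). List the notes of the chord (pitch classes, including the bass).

G, Bb, C#, Eb

A third above G in this key is Bb.
A fourth above G in this key is C, raised to C# by the sharp.
A sixth above G in this key is Eb.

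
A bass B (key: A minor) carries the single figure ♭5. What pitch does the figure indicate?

Counting 4 letter steps above B lands on F; in A minor, that letter is F.
The b5 figure lowers it a semitone, giving Fb.

Fb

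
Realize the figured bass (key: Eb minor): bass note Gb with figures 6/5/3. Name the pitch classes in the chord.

Gb, Bb, Db, Eb

A third above Gb in this key is Bb.
A fifth above Gb in this key is Db.
A sixth above Gb in this key is Eb.
Together with the bass Gb, this spells Eb minor seventh in first inversion.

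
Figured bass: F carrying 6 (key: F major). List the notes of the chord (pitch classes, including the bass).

F, A, D

The written figures 6 are shorthand for 6/3: the 3 is implied.
A third above F in this key is A.
A sixth above F in this key is D.
Together with the bass F, this spells D minor in first inversion.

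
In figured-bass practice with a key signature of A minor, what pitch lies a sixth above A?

Counting 5 letter steps above A lands on F; in A minor, that letter is F.

F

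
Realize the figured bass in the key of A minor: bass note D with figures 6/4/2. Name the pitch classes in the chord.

A second above D in this key is E.
A fourth above D in this key is G.
A sixth above D in this key is B.
Together with the bass D, this spells E minor seventh in third inversion.

D, E, G, B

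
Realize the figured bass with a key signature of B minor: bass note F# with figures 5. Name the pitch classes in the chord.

F#, A, C#

The written figures 5 are shorthand for 5/3: the 3 is implied.
A third above F# in this key is A.
A fifth above F# in this key is C#.
Together with the bass F#, this spells F# minor in root position.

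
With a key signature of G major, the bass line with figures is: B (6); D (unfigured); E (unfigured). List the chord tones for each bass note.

B, D, G | D, F#, A | E, G, B

B (6/3): B, D, G.
D (5/3): D, F#, A.
E (5/3): E, G, B.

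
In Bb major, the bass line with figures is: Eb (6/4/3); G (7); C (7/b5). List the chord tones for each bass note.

Eb, G, A, C | G, Bb, D, F | C, Eb, Gb, Bb

Eb (6/4/3): Eb, G, A, C.
G (7/5/3): G, Bb, D, F.
C (7/b5/3): C, Eb, Gb, Bb.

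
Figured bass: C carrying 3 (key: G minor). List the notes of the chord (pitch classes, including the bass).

C, Eb, G

The written figures 3 are shorthand for 5/3: the 5 is implied.
A third above C in this key is Eb.
A fifth above C in this key is G.
Together with the bass C, this spells C minor in root position.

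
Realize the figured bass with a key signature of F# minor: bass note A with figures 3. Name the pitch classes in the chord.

The written figures 3 are shorthand for 5/3: the 5 is implied.
A third above A in this key is C#.
A fifth above A in this key is E.
Together with the bass A, this spells A major in root position.

A, C#, E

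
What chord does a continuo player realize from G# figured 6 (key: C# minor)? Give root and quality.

The figures 6 indicate a triad in first inversion.
In first inversion the root lies a sixth above the bass: a sixth above G# in C# minor is E.
The chord tones are G#, B, E, giving E major.

E major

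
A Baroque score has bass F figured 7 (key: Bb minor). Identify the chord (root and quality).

F minor seventh

The figures 7 indicate a seventh chord in root position.
In root position the bass is the root, so the root is F.
The chord tones are F, Ab, C, Eb, giving F minor seventh.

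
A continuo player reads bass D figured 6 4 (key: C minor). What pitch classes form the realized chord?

A fourth above D in this key is G.
A sixth above D in this key is Bb.
Together with the bass D, this spells G minor in second inversion.

D, G, Bb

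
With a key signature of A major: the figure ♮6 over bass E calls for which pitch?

Counting 5 letter steps above E lands on C; in A major, that letter is C#.
The ♮6 figure makes it natural, giving C.

C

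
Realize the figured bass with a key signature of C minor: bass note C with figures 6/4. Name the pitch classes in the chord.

C, F, Ab

A fourth above C in this key is F.
A sixth above C in this key is Ab.
Together with the bass C, this spells F minor in second inversion.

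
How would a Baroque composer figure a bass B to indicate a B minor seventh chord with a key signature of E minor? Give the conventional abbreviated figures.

B is the root of B minor seventh, so the chord is in root position.
A seventh chord in root position is figured 7/5/3, conventionally abbreviated 7.

7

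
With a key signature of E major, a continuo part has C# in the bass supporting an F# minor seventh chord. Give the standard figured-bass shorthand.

C# is the fifth of F# minor seventh, so the chord is in second inversion.
A seventh chord in second inversion is figured 6/4/3, conventionally abbreviated 4/3.

4/3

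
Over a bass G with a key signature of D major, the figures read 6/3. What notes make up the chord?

A third above G in this key is B.
A sixth above G in this key is E.
Together with the bass G, this spells E minor in first inversion.

G, B, E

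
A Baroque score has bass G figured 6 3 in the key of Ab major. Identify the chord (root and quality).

Eb major

The figures 6 3 indicate a triad in first inversion.
In first inversion the root lies a sixth above the bass: a sixth above G in Ab major is Eb.
The chord tones are G, Bb, Eb, giving Eb major.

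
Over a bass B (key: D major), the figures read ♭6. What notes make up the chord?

B, D, Gb

The written figures ♭6 are shorthand for 6/3: the 3 is implied.
A third above B in this key is D.
A sixth above B in this key is G, lowered to Gb by the flat.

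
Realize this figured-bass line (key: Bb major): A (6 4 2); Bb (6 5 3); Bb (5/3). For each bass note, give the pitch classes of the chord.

A, Bb, D, F | Bb, D, F, G | Bb, D, F

A (6/4/2): A, Bb, D, F.
Bb (6/5/3): Bb, D, F, G.
Bb (5/3): Bb, D, F.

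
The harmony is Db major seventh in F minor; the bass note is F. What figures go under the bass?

6/5

F is the third of Db major seventh, so the chord is in first inversion.
A seventh chord in first inversion is figured 6/5/3, conventionally abbreviated 6/5.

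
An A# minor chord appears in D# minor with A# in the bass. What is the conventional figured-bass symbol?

no figures

A# is the root of A# minor, so the chord is in root position.
A triad in root position is figured 5/3, conventionally abbreviated (no figures — root-position triad).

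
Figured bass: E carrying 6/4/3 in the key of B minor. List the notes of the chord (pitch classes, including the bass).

E, G, A, C#

A third above E in this key is G.
A fourth above E in this key is A.
A sixth above E in this key is C#.
Together with the bass E, this spells A dominant seventh in second inversion.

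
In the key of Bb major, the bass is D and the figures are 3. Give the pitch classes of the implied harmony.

The written figures 3 are shorthand for 5/3: the 5 is implied.
A third above D in this key is F.
A fifth above D in this key is A.
Together with the bass D, this spells D minor in root position.

D, F, A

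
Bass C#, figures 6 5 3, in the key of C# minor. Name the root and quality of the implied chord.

A major seventh

The figures 6 5 3 indicate a seventh chord in first inversion.
In first inversion the root lies a sixth above the bass: a sixth above C# in C# minor is A.
The chord tones are C#, E, G#, A, giving A major seventh.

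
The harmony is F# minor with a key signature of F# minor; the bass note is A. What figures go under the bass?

6

A is the third of F# minor, so the chord is in first inversion.
A triad in first inversion is figured 6/3, conventionally abbreviated 6.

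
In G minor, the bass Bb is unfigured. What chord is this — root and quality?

An unfigured bass indicates a triad in root position.
In root position the bass is the root, so the root is Bb.
The chord tones are Bb, D, F, giving Bb major.

Bb major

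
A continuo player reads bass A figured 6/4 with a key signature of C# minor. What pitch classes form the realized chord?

A fourth above A in this key is D#.
A sixth above A in this key is F#.
Together with the bass A, this spells D# diminished in second inversion.

A, D#, F#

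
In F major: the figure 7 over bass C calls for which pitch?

Counting 6 letter steps above C lands on B; in F major, that letter is Bb.

Bb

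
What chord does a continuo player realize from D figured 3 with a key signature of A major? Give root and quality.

D major

The figures 3 indicate a triad in root position.
In root position the bass is the root, so the root is D.
The chord tones are D, F#, A, giving D major.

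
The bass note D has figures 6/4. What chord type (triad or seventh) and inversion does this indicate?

triad, second inversion

Intervals of 6/4 above the bass form a triad; the bass is the fifth, so this is second inversion.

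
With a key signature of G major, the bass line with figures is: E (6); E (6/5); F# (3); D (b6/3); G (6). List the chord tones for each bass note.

E (6/3): E, G, C.
E (6/5/3): E, G, B, C.
F# (5/3): F#, A, C.
D (b6/3): D, F#, Bb.
G (6/3): G, B, E.

E, G, C | E, G, B, C | F#, A, C | D, F#, Bb | G, B, E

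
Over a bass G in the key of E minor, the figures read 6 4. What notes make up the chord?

A fourth above G in this key is C.
A sixth above G in this key is E.
Together with the bass G, this spells C major in second inversion.

G, C, E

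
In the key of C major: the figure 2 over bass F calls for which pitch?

G

Counting 1 letter step above F lands on G; in C major, that letter is G.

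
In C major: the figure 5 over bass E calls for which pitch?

Counting 4 letter steps above E lands on B; in C major, that letter is B.

B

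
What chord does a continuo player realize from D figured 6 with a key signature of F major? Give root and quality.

Bb major

The figures 6 indicate a triad in first inversion.
In first inversion the root lies a sixth above the bass: a sixth above D in F major is Bb.
The chord tones are D, F, Bb, giving Bb major.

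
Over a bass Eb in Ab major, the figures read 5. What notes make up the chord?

Eb, G, Bb

The written figures 5 are shorthand for 5/3: the 3 is implied.
A third above Eb in this key is G.
A fifth above Eb in this key is Bb.
Together with the bass Eb, this spells Eb major in root position.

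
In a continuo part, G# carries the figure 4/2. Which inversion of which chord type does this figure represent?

4/2 is shorthand for 6/4/2.
Intervals of 6/4/2 above the bass form a seventh chord; the bass is the seventh, so this is third inversion.

seventh chord, third inversion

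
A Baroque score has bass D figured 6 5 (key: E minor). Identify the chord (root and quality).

The figures 6 5 indicate a seventh chord in first inversion.
In first inversion the root lies a sixth above the bass: a sixth above D in E minor is B.
The chord tones are D, F#, A, B, giving B minor seventh.

B minor seventh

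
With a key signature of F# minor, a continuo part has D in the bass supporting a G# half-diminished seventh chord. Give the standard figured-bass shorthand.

4/3

D is the fifth of G# half-diminished seventh, so the chord is in second inversion.
A seventh chord in second inversion is figured 6/4/3, conventionally abbreviated 4/3.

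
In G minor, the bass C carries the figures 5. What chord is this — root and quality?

C minor

The figures 5 indicate a triad in root position.
In root position the bass is the root, so the root is C.
The chord tones are C, Eb, G, giving C minor.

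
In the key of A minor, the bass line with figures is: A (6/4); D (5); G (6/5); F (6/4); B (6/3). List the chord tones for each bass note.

A, D, F | D, F, A | G, B, D, E | F, B, D | B, D, G

A (6/4): A, D, F.
D (5/3): D, F, A.
G (6/5/3): G, B, D, E.
F (6/4): F, B, D.
B (6/3): B, D, G.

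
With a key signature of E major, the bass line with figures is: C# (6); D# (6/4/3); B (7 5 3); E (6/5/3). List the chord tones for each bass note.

C#, E, A | D#, F#, G#, B | B, D#, F#, A | E, G#, B, C#

C# (6/3): C#, E, A.
D# (6/4/3): D#, F#, G#, B.
B (7/5/3): B, D#, F#, A.
E (6/5/3): E, G#, B, C#.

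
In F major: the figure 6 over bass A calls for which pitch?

Counting 5 letter steps above A lands on F; in F major, that letter is F.

F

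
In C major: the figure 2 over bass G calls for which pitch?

A

Counting 1 letter step above G lands on A; in C major, that letter is A.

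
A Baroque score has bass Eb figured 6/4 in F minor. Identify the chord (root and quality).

The figures 6/4 indicate a triad in second inversion.
In second inversion the root lies a fourth above the bass: a fourth above Eb in F minor is Ab.
The chord tones are Eb, Ab, C, giving Ab major.

Ab major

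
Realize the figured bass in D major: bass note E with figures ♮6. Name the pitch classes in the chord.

E, G, C

The written figures ♮6 are shorthand for 6/3: the 3 is implied.
A third above E in this key is G.
A sixth above E in this key is C#, made natural (C) by the ♮ figure.
Together with the bass E, this spells C major in first inversion.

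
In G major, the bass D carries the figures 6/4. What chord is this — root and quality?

G major

The figures 6/4 indicate a triad in second inversion.
In second inversion the root lies a fourth above the bass: a fourth above D in G major is G.
The chord tones are D, G, B, giving G major.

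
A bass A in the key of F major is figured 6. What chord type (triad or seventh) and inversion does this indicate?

triad, first inversion

6 is shorthand for 6/3.
Intervals of 6/3 above the bass form a triad; the bass is the third, so this is first inversion.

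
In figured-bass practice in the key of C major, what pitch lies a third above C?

Counting 2 letter steps above C lands on E; in C major, that letter is E.

E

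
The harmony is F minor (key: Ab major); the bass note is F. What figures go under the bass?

no figures

F is the root of F minor, so the chord is in root position.
A triad in root position is figured 5/3, conventionally abbreviated (no figures — root-position triad).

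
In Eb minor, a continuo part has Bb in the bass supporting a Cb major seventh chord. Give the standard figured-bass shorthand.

4/2

Bb is the seventh of Cb major seventh, so the chord is in third inversion.
A seventh chord in third inversion is figured 6/4/2, conventionally abbreviated 4/2.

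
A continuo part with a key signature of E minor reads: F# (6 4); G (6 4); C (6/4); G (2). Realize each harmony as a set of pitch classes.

F# (6/4): F#, B, D.
G (6/4): G, C, E.
C (6/4): C, F#, A.
G (6/4/2): G, A, C, E.

F#, B, D | G, C, E | C, F#, A | G, A, C, E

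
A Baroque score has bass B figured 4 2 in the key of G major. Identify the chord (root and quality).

The figures 4 2 indicate a seventh chord in third inversion.
In third inversion the root lies a second above the bass: a second above B in G major is C.
The chord tones are B, C, E, G, giving C major seventh.

C major seventh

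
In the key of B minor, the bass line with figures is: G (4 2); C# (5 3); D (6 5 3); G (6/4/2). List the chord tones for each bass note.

G (6/4/2): G, A, C#, E.
C# (5/3): C#, E, G.
D (6/5/3): D, F#, A, B.
G (6/4/2): G, A, C#, E.

G, A, C#, E | C#, E, G | D, F#, A, B | G, A, C#, E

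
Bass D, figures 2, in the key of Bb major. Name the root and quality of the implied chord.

The figures 2 indicate a seventh chord in third inversion.
In third inversion the root lies a second above the bass: a second above D in Bb major is Eb.
The chord tones are D, Eb, G, Bb, giving Eb major seventh.

Eb major seventh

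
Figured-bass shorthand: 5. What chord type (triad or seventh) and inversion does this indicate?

5 is shorthand for 5/3.
Intervals of 5/3 above the bass form a triad; the bass is the root, so this is root position.

triad, root position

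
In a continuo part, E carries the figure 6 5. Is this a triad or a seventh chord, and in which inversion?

seventh chord, first inversion

6 5 is shorthand for 6/5/3.
Intervals of 6/5/3 above the bass form a seventh chord; the bass is the third, so this is first inversion.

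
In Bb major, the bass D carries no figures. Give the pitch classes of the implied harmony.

D, F, A

An unfigured bass implies 5/3.
A third above D in this key is F.
A fifth above D in this key is A.
Together with the bass D, this spells D minor in root position.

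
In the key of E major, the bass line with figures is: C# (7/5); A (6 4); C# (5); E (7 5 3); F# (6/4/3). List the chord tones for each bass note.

C# (7/5/3): C#, E, G#, B.
A (6/4): A, D#, F#.
C# (5/3): C#, E, G#.
E (7/5/3): E, G#, B, D#.
F# (6/4/3): F#, A, B, D#.

C#, E, G#, B | A, D#, F# | C#, E, G# | E, G#, B, D# | F#, A, B, D#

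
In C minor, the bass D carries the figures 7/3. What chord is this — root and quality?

D half-diminished seventh

The figures 7/3 indicate a seventh chord in root position.
In root position the bass is the root, so the root is D.
The chord tones are D, F, Ab, C, giving D half-diminished seventh.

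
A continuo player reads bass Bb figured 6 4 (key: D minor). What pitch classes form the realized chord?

Bb, E, G

A fourth above Bb in this key is E.
A sixth above Bb in this key is G.
Together with the bass Bb, this spells E diminished in second inversion.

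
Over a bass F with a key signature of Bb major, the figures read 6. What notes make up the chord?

F, A, D

The written figures 6 are shorthand for 6/3: the 3 is implied.
A third above F in this key is A.
A sixth above F in this key is D.
Together with the bass F, this spells D minor in first inversion.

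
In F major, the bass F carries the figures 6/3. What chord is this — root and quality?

D minor

The figures 6/3 indicate a triad in first inversion.
In first inversion the root lies a sixth above the bass: a sixth above F in F major is D.
The chord tones are F, A, D, giving D minor.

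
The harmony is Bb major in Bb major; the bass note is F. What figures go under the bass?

6/4

F is the fifth of Bb major, so the chord is in second inversion.
A triad in second inversion is figured 6/4, conventionally abbreviated 6/4.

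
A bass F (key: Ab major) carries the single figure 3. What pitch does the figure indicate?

Counting 2 letter steps above F lands on A; in Ab major, that letter is Ab.

Ab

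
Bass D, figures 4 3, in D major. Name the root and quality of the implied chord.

G major seventh

The figures 4 3 indicate a seventh chord in second inversion.
In second inversion the root lies a fourth above the bass: a fourth above D in D major is G.
The chord tones are D, F#, G, B, giving G major seventh.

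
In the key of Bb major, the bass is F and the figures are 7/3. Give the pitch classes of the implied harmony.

F, A, C, Eb

The written figures 7/3 are shorthand for 7/5/3: the 5 is implied.
A third above F in this key is A.
A fifth above F in this key is C.
A seventh above F in this key is Eb.
Together with the bass F, this spells F dominant seventh in root position.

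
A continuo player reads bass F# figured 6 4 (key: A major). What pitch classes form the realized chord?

F#, B, D

A fourth above F# in this key is B.
A sixth above F# in this key is D.
Together with the bass F#, this spells B minor in second inversion.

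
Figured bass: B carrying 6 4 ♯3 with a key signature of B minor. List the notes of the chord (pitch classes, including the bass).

A third above B in this key is D, raised to D# by the sharp.
A fourth above B in this key is E.
A sixth above B in this key is G.
Together with the bass B, this spells E minor-major seventh in second inversion.

B, D#, E, G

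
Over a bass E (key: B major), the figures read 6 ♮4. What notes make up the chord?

E, A, C#

A fourth above E in this key is A#, made natural (A) by the ♮ figure.
A sixth above E in this key is C#.
Together with the bass E, this spells A major in second inversion.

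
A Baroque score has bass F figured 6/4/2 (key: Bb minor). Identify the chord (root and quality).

The figures 6/4/2 indicate a seventh chord in third inversion.
In third inversion the root lies a second above the bass: a second above F in Bb minor is Gb.
The chord tones are F, Gb, Bb, Db, giving Gb major seventh.

Gb major seventh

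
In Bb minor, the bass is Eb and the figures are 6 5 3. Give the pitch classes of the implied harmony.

A third above Eb in this key is Gb.
A fifth above Eb in this key is Bb.
A sixth above Eb in this key is C.
Together with the bass Eb, this spells C half-diminished seventh in first inversion.

Eb, Gb, Bb, C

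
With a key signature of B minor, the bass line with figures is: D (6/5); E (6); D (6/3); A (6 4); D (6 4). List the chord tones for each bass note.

D (6/5/3): D, F#, A, B.
E (6/3): E, G, C#.
D (6/3): D, F#, B.
A (6/4): A, D, F#.
D (6/4): D, G, B.

D, F#, A, B | E, G, C# | D, F#, B | A, D, F# | D, G, B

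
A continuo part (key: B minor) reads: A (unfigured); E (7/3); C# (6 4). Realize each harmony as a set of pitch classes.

A (5/3): A, C#, E.
E (7/5/3): E, G, B, D.
C# (6/4): C#, F#, A.

A, C#, E | E, G, B, D | C#, F#, A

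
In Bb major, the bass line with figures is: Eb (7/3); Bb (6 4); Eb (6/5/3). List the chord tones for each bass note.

Eb (7/5/3): Eb, G, Bb, D.
Bb (6/4): Bb, Eb, G.
Eb (6/5/3): Eb, G, Bb, C.

Eb, G, Bb, D | Bb, Eb, G | Eb, G, Bb, C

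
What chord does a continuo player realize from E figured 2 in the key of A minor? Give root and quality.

F major seventh

The figures 2 indicate a seventh chord in third inversion.
In third inversion the root lies a second above the bass: a second above E in A minor is F.
The chord tones are E, F, A, C, giving F major seventh.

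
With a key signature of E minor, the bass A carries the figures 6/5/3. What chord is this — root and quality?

F# half-diminished seventh

The figures 6/5/3 indicate a seventh chord in first inversion.
In first inversion the root lies a sixth above the bass: a sixth above A in E minor is F#.
The chord tones are A, C, E, F#, giving F# half-diminished seventh.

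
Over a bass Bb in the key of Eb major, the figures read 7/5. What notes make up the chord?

The written figures 7/5 are shorthand for 7/5/3: the 3 is implied.
A third above Bb in this key is D.
A fifth above Bb in this key is F.
A seventh above Bb in this key is Ab.
Together with the bass Bb, this spells Bb dominant seventh in root position.

Bb, D, F, Ab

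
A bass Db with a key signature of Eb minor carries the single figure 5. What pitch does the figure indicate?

Counting 4 letter steps above Db lands on A; in Eb minor, that letter is Ab.

Ab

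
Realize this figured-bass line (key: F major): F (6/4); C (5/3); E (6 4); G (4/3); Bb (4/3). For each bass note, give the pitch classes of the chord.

F, Bb, D | C, E, G | E, A, C | G, Bb, C, E | Bb, D, E, G

F (6/4): F, Bb, D.
C (5/3): C, E, G.
E (6/4): E, A, C.
G (6/4/3): G, Bb, C, E.
Bb (6/4/3): Bb, D, E, G.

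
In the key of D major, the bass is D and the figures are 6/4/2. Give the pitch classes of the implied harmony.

A second above D in this key is E.
A fourth above D in this key is G.
A sixth above D in this key is B.
Together with the bass D, this spells E minor seventh in third inversion.

D, E, G, B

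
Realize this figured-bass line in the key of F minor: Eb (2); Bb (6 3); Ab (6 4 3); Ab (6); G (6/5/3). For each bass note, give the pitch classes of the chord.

Eb (6/4/2): Eb, F, Ab, C.
Bb (6/3): Bb, Db, G.
Ab (6/4/3): Ab, C, Db, F.
Ab (6/3): Ab, C, F.
G (6/5/3): G, Bb, Db, Eb.

Eb, F, Ab, C | Bb, Db, G | Ab, C, Db, F | Ab, C, F | G, Bb, Db, Eb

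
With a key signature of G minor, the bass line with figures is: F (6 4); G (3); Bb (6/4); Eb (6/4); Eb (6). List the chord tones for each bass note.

F (6/4): F, Bb, D.
G (5/3): G, Bb, D.
Bb (6/4): Bb, Eb, G.
Eb (6/4): Eb, A, C.
Eb (6/3): Eb, G, C.

F, Bb, D | G, Bb, D | Bb, Eb, G | Eb, A, C | Eb, G, C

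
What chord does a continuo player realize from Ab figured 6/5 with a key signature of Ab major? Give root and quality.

The figures 6/5 indicate a seventh chord in first inversion.
In first inversion the root lies a sixth above the bass: a sixth above Ab in Ab major is F.
The chord tones are Ab, C, Eb, F, giving F minor seventh.

F minor seventh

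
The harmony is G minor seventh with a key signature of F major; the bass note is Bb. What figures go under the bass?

6/5

Bb is the third of G minor seventh, so the chord is in first inversion.
A seventh chord in first inversion is figured 6/5/3, conventionally abbreviated 6/5.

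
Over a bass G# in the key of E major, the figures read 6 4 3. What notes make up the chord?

A third above G# in this key is B.
A fourth above G# in this key is C#.
A sixth above G# in this key is E.
Together with the bass G#, this spells C# minor seventh in second inversion.

G#, B, C#, E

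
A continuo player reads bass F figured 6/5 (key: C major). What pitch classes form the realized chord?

F, A, C, D

The written figures 6/5 are shorthand for 6/5/3: the 3 is implied.
A third above F in this key is A.
A fifth above F in this key is C.
A sixth above F in this key is D.
Together with the bass F, this spells D minor seventh in first inversion.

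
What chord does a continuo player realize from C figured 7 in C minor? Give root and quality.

The figures 7 indicate a seventh chord in root position.
In root position the bass is the root, so the root is C.
The chord tones are C, Eb, G, Bb, giving C minor seventh.

C minor seventh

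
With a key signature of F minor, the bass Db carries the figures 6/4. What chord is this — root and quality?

G diminished

The figures 6/4 indicate a triad in second inversion.
In second inversion the root lies a fourth above the bass: a fourth above Db in F minor is G.
The chord tones are Db, G, Bb, giving G diminished.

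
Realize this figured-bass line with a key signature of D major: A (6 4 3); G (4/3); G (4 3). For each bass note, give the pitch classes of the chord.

A (6/4/3): A, C#, D, F#.
G (6/4/3): G, B, C#, E.
G (6/4/3): G, B, C#, E.

A, C#, D, F# | G, B, C#, E | G, B, C#, E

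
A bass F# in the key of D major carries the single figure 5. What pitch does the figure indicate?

Counting 4 letter steps above F# lands on C; in D major, that letter is C#.

C#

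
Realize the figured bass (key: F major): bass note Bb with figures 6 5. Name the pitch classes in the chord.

The written figures 6 5 are shorthand for 6/5/3: the 3 is implied.
A third above Bb in this key is D.
A fifth above Bb in this key is F.
A sixth above Bb in this key is G.
Together with the bass Bb, this spells G minor seventh in first inversion.

Bb, D, F, G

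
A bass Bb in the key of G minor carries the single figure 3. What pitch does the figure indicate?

D

Counting 2 letter steps above Bb lands on D; in G minor, that letter is D.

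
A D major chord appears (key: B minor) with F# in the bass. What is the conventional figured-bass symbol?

F# is the third of D major, so the chord is in first inversion.
A triad in first inversion is figured 6/3, conventionally abbreviated 6.

6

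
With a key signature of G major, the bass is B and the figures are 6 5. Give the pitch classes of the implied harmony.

The written figures 6 5 are shorthand for 6/5/3: the 3 is implied.
A third above B in this key is D.
A fifth above B in this key is F#.
A sixth above B in this key is G.
Together with the bass B, this spells G major seventh in first inversion.

B, D, F#, G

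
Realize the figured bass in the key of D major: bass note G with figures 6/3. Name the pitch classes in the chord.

G, B, E

A third above G in this key is B.
A sixth above G in this key is E.
Together with the bass G, this spells E minor in first inversion.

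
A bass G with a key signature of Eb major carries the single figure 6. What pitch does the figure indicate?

Eb

Counting 5 letter steps above G lands on E; in Eb major, that letter is Eb.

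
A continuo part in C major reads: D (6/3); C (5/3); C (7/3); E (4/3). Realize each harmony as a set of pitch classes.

D (6/3): D, F, B.
C (5/3): C, E, G.
C (7/5/3): C, E, G, B.
E (6/4/3): E, G, A, C.

D, F, B | C, E, G | C, E, G, B | E, G, A, C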